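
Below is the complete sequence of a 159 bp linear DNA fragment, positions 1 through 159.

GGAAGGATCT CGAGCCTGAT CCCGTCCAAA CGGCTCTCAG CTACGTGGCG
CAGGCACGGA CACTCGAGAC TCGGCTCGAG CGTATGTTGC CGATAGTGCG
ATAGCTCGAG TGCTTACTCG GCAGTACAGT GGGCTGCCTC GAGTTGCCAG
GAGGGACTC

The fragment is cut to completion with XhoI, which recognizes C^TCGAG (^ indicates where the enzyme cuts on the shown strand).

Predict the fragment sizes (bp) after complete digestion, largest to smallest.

54, 33, 30, 21, 12, 9 bp

XhoI sites (CTCGAG) start at positions 9, 63, 75, 105, 138.
XhoI cuts after the first base of each site, so after positions 9, 63, 75, 105, 138.
Linear molecule, 5 cuts → 6 fragments:
  1–9 → 9 bp
  10–63 → 54 bp
  64–75 → 12 bp
  76–105 → 30 bp
  106–138 → 33 bp
  139–159 → 21 bp
Sorted largest to smallest: 54, 33, 30, 21, 12, 9 bp.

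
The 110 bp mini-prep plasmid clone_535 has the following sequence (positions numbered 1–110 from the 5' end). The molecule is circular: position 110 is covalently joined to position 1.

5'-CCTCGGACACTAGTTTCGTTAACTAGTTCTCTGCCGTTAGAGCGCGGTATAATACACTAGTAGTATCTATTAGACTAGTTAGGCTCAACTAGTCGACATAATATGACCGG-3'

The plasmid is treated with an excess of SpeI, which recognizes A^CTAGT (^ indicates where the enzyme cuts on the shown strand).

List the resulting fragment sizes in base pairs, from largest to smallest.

SpeI sites (ACTAGT) start at positions 9, 22, 56, 74, 88.
SpeI cuts after the first base of each site, so after positions 9, 22, 56, 74, 88.
Circular molecule, 5 cuts → 5 fragments:
  10–22 → 13 bp
  23–56 → 34 bp
  57–74 → 18 bp
  75–88 → 14 bp
  89–110 then 1–9 → 22 + 9 = 31 bp
Sorted largest to smallest: 34, 31, 18, 14, 13 bp.

34, 31, 18, 14, 13 bp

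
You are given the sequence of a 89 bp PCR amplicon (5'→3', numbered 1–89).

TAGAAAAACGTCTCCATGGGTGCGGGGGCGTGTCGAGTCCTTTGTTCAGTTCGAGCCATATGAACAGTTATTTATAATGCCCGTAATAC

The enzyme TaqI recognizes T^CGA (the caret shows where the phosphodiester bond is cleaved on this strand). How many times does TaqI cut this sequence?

2

TCGA occurs starting at positions 33, 51.
TaqI cuts at 2 sites.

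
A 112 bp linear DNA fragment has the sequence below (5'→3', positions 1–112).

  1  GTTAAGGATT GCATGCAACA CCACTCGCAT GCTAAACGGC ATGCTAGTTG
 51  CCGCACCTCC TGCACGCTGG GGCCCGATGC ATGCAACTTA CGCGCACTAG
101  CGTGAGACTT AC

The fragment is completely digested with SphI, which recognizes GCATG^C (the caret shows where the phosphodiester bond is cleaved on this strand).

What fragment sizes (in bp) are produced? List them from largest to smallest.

40, 29, 16, 15, 12 bp

SphI sites (GCATGC) start at positions 11, 27, 39, 79.
SphI cuts after base 5 of each site (before the last base), so after positions 15, 31, 43, 83.
Linear molecule, 4 cuts → 5 fragments:
  1–15 → 15 bp
  16–31 → 16 bp
  32–43 → 12 bp
  44–83 → 40 bp
  84–112 → 29 bp
Sorted largest to smallest: 40, 29, 16, 15, 12 bp.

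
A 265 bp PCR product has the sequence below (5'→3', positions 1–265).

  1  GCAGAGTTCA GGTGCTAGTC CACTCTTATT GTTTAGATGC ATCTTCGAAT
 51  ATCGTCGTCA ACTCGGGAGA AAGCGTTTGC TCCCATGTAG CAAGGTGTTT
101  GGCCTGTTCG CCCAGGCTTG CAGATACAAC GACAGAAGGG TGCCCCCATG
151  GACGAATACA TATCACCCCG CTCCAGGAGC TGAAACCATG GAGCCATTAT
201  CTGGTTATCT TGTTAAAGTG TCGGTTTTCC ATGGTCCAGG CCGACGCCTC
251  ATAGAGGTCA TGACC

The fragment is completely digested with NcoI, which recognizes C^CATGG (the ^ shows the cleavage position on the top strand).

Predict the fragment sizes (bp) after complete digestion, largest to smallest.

146, 43, 40, 36 bp

NcoI sites (CCATGG) start at positions 146, 186, 229.
NcoI cuts after the first base of each site, so after positions 146, 186, 229.
Linear molecule, 3 cuts → 4 fragments:
  1–146 → 146 bp
  147–186 → 40 bp
  187–229 → 43 bp
  230–265 → 36 bp
Sorted largest to smallest: 146, 43, 40, 36 bp.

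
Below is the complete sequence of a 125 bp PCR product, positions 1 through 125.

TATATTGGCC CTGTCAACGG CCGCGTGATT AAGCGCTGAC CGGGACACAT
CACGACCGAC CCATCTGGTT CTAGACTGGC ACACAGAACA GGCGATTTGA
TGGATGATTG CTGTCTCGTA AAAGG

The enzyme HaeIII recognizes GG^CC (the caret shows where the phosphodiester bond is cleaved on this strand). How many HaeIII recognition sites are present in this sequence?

2

GGCC occurs starting at positions 7, 19.
HaeIII cuts at 2 sites.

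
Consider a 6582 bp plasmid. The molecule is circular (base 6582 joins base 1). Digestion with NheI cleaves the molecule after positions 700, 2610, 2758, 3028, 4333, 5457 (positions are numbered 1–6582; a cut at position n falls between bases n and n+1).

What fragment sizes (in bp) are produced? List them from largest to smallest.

1910, 1825, 1305, 1124, 270, 148 bp

Circular molecule, 6 cuts → 6 fragments:
  2610 − 700 = 1910 bp
  2758 − 2610 = 148 bp
  3028 − 2758 = 270 bp
  4333 − 3028 = 1305 bp
  5457 − 4333 = 1124 bp
  wrap: 6582 − 5457 + 700 = 1825 bp
Sorted largest to smallest: 1910, 1825, 1305, 1124, 270, 148 bp.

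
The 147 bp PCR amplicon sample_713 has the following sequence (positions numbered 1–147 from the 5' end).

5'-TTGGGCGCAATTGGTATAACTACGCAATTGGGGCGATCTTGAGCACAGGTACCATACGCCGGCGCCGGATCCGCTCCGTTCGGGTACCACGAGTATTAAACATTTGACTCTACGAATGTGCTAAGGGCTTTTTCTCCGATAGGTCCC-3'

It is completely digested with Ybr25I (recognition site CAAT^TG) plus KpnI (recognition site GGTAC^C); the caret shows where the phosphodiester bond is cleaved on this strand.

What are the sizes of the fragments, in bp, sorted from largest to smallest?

60, 35, 24, 17, 11 bp

Ybr25I sites (CAATTG) start at positions 8, 25.
Ybr25I cuts after base 4 of each site, so after positions 11, 28.
KpnI sites (GGTACC) start at positions 48, 83.
KpnI cuts after base 5 of each site (before the last base), so after positions 52, 87.
Combined cut positions: 11, 28, 52, 87.
Linear molecule, 4 cuts → 5 fragments:
  1–11 → 11 bp
  12–28 → 17 bp
  29–52 → 24 bp
  53–87 → 35 bp
  88–147 → 60 bp
Sorted largest to smallest: 60, 35, 24, 17, 11 bp.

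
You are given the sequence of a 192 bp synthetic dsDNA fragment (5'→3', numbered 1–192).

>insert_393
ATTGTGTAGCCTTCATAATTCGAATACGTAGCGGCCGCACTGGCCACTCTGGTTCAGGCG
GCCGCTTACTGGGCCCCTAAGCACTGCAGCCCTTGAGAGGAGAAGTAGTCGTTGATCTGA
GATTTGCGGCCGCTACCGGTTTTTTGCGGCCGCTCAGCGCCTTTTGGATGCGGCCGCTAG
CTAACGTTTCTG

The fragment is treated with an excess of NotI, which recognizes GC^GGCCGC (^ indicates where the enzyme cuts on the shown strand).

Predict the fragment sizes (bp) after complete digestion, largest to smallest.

NotI sites (GCGGCCGC) start at positions 31, 58, 126, 146, 170.
NotI cuts after base 2 of each site, so after positions 32, 59, 127, 147, 171.
Linear molecule, 5 cuts → 6 fragments:
  1–32 → 32 bp
  33–59 → 27 bp
  60–127 → 68 bp
  128–147 → 20 bp
  148–171 → 24 bp
  172–192 → 21 bp
Sorted largest to smallest: 68, 32, 27, 24, 21, 20 bp.

68, 32, 27, 24, 21, 20 bp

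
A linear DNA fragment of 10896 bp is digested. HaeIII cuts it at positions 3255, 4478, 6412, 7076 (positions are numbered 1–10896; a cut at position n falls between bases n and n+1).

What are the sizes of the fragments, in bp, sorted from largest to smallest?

3820, 3255, 1934, 1223, 664 bp

Linear molecule, 4 cuts → 5 fragments:
  3255 − 0 = 3255 bp
  4478 − 3255 = 1223 bp
  6412 − 4478 = 1934 bp
  7076 − 6412 = 664 bp
  10896 − 7076 = 3820 bp
Sorted largest to smallest: 3820, 3255, 1934, 1223, 664 bp.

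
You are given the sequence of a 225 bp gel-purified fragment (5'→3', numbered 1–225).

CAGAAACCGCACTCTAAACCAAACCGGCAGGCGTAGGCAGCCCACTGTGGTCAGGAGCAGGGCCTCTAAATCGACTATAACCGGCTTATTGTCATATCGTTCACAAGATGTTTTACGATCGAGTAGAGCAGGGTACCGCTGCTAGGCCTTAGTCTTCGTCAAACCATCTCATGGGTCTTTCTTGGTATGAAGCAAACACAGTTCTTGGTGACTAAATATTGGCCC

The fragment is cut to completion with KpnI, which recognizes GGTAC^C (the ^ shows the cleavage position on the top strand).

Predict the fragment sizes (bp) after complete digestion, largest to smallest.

136, 89 bp

The KpnI site (GGTACC) starts at position 132.
KpnI cuts after base 5 of each site (before the last base), so after position 136.
Linear molecule, 1 cut → 2 fragments:
  1–136 → 136 bp
  137–225 → 89 bp
Sorted largest to smallest: 136, 89 bp.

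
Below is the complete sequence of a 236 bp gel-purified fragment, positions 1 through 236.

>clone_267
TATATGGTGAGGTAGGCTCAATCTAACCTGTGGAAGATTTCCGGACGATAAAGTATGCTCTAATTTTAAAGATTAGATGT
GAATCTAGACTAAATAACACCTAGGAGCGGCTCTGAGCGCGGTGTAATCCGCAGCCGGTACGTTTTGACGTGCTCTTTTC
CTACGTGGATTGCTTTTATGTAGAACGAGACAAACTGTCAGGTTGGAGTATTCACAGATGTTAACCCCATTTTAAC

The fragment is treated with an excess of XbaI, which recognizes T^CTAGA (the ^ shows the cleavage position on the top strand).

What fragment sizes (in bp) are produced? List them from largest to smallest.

The XbaI site (TCTAGA) starts at position 84.
XbaI cuts after the first base of each site, so after position 84.
Linear molecule, 1 cut → 2 fragments:
  1–84 → 84 bp
  85–236 → 152 bp
Sorted largest to smallest: 152, 84 bp.

152, 84 bp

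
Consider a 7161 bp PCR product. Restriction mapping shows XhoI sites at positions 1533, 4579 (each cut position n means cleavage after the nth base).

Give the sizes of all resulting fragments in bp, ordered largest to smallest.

3046, 2582, 1533 bp

Linear molecule, 2 cuts → 3 fragments:
  1533 − 0 = 1533 bp
  4579 − 1533 = 3046 bp
  7161 − 4579 = 2582 bp
Sorted largest to smallest: 3046, 2582, 1533 bp.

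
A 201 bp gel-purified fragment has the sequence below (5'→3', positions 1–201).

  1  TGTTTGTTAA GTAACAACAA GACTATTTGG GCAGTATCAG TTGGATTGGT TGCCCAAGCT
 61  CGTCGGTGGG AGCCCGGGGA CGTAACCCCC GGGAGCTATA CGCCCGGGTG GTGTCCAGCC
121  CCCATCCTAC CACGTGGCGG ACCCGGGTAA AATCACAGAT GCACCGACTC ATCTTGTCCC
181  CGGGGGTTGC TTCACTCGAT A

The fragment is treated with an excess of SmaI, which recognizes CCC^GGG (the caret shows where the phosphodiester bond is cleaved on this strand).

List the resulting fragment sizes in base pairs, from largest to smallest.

75, 39, 37, 20, 15, 15 bp

SmaI sites (CCCGGG) start at positions 73, 88, 103, 142, 179.
SmaI cuts after base 3 of each site, so after positions 75, 90, 105, 144, 181.
Linear molecule, 5 cuts → 6 fragments:
  1–75 → 75 bp
  76–90 → 15 bp
  91–105 → 15 bp
  106–144 → 39 bp
  145–181 → 37 bp
  182–201 → 20 bp
Sorted largest to smallest: 75, 39, 37, 20, 15, 15 bp.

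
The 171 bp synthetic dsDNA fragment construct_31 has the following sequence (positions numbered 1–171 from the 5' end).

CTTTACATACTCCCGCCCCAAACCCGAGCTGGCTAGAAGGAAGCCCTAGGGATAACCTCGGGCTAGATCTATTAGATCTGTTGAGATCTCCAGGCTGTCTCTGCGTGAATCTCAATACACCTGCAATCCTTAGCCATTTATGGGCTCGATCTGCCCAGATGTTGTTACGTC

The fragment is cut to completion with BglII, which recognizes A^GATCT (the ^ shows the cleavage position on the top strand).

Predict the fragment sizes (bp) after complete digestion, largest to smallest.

87, 65, 10, 9 bp

BglII sites (AGATCT) start at positions 65, 74, 84.
BglII cuts after the first base of each site, so after positions 65, 74, 84.
Linear molecule, 3 cuts → 4 fragments:
  1–65 → 65 bp
  66–74 → 9 bp
  75–84 → 10 bp
  85–171 → 87 bp
Sorted largest to smallest: 87, 65, 10, 9 bp.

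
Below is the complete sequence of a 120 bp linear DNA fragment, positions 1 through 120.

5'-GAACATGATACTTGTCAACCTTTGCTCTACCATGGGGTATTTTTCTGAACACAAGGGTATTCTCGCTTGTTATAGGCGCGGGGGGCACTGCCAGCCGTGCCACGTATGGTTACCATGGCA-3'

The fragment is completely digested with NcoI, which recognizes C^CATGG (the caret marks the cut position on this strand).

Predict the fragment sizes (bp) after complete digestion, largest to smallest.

NcoI sites (CCATGG) start at positions 30, 113.
NcoI cuts after the first base of each site, so after positions 30, 113.
Linear molecule, 2 cuts → 3 fragments:
  1–30 → 30 bp
  31–113 → 83 bp
  114–120 → 7 bp
Sorted largest to smallest: 83, 30, 7 bp.

83, 30, 7 bp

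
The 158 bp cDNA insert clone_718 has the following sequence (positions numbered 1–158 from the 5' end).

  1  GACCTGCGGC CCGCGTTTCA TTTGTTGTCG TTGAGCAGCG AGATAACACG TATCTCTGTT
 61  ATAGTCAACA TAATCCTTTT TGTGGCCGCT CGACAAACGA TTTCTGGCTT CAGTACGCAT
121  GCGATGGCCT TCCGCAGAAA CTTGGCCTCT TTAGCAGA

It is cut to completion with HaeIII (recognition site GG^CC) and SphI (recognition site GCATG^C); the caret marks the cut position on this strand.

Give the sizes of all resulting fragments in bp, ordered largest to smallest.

76, 36, 18, 13, 9, 6 bp

HaeIII sites (GGCC) start at positions 8, 84, 126, 144.
HaeIII cuts after base 2 of each site, so after positions 9, 85, 127, 145.
The SphI site (GCATGC) starts at position 117.
SphI cuts after base 5 of each site (before the last base), so after position 121.
Combined cut positions: 9, 85, 121, 127, 145.
Linear molecule, 5 cuts → 6 fragments:
  1–9 → 9 bp
  10–85 → 76 bp
  86–121 → 36 bp
  122–127 → 6 bp
  128–145 → 18 bp
  146–158 → 13 bp
Sorted largest to smallest: 76, 36, 18, 13, 9, 6 bp.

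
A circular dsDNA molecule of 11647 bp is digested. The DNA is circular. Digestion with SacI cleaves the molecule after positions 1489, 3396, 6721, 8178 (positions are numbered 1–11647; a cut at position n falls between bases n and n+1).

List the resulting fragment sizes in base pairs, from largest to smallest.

Circular molecule, 4 cuts → 4 fragments:
  3396 − 1489 = 1907 bp
  6721 − 3396 = 3325 bp
  8178 − 6721 = 1457 bp
  wrap: 11647 − 8178 + 1489 = 4958 bp
Sorted largest to smallest: 4958, 3325, 1907, 1457 bp.

4958, 3325, 1907, 1457 bp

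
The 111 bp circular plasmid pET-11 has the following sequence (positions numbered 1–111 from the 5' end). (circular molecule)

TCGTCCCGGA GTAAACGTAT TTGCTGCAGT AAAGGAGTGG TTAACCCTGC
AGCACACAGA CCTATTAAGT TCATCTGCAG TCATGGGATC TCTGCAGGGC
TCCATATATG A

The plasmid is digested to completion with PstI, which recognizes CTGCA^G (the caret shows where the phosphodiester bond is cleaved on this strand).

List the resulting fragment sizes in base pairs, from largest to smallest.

PstI sites (CTGCAG) start at positions 24, 47, 75, 92.
PstI cuts after base 5 of each site (before the last base), so after positions 28, 51, 79, 96.
Circular molecule, 4 cuts → 4 fragments:
  29–51 → 23 bp
  52–79 → 28 bp
  80–96 → 17 bp
  97–111 then 1–28 → 15 + 28 = 43 bp
Sorted largest to smallest: 43, 28, 23, 17 bp.

43, 28, 23, 17 bp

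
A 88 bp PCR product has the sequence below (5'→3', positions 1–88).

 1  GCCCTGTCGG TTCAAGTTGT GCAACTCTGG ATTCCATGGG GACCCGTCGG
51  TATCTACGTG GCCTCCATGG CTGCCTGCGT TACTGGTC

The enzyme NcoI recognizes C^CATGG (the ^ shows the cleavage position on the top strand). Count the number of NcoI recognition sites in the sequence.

2

CCATGG occurs starting at positions 34, 65.
NcoI cuts at 2 sites.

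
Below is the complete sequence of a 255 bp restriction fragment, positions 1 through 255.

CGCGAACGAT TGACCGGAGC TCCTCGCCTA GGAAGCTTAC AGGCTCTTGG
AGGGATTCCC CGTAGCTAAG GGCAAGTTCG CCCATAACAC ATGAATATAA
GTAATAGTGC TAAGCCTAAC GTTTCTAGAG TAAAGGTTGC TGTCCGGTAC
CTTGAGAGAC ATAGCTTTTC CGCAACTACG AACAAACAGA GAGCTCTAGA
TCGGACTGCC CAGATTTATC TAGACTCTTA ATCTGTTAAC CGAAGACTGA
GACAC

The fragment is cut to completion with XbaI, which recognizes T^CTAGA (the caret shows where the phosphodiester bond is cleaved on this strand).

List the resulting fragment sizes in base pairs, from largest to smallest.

XbaI sites (TCTAGA) start at positions 124, 195, 219.
XbaI cuts after the first base of each site, so after positions 124, 195, 219.
Linear molecule, 3 cuts → 4 fragments:
  1–124 → 124 bp
  125–195 → 71 bp
  196–219 → 24 bp
  220–255 → 36 bp
Sorted largest to smallest: 124, 71, 36, 24 bp.

124, 71, 36, 24 bp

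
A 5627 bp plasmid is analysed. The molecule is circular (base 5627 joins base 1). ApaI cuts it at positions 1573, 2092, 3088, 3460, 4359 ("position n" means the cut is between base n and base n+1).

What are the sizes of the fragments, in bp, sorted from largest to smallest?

Circular molecule, 5 cuts → 5 fragments:
  2092 − 1573 = 519 bp
  3088 − 2092 = 996 bp
  3460 − 3088 = 372 bp
  4359 − 3460 = 899 bp
  wrap: 5627 − 4359 + 1573 = 2841 bp
Sorted largest to smallest: 2841, 996, 899, 519, 372 bp.

2841, 996, 899, 519, 372 bp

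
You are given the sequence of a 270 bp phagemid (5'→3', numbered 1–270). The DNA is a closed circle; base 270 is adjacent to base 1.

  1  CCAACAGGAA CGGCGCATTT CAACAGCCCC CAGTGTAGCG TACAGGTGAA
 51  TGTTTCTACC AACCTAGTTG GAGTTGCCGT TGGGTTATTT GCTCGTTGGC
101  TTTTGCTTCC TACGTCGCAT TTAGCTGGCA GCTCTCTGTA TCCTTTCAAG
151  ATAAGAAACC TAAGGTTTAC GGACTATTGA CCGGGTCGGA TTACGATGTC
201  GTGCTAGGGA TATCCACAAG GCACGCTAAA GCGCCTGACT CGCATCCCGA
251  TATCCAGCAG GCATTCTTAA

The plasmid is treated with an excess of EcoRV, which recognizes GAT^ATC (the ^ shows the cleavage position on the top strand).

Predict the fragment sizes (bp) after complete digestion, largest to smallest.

230, 40 bp

EcoRV sites (GATATC) start at positions 209, 249.
EcoRV cuts after base 3 of each site, so after positions 211, 251.
Circular molecule, 2 cuts → 2 fragments:
  212–251 → 40 bp
  252–270 then 1–211 → 19 + 211 = 230 bp
Sorted largest to smallest: 230, 40 bp.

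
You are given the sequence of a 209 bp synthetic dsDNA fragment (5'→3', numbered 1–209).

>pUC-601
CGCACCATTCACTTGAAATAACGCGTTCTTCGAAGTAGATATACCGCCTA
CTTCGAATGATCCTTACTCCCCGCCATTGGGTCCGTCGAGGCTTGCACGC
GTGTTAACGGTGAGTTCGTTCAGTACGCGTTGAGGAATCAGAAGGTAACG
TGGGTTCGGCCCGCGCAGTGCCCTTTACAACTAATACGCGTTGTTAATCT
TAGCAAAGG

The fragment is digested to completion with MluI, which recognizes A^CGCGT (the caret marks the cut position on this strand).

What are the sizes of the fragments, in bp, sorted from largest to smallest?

76, 61, 28, 23, 21 bp

MluI sites (ACGCGT) start at positions 21, 97, 125, 186.
MluI cuts after the first base of each site, so after positions 21, 97, 125, 186.
Linear molecule, 4 cuts → 5 fragments:
  1–21 → 21 bp
  22–97 → 76 bp
  98–125 → 28 bp
  126–186 → 61 bp
  187–209 → 23 bp
Sorted largest to smallest: 76, 61, 28, 23, 21 bp.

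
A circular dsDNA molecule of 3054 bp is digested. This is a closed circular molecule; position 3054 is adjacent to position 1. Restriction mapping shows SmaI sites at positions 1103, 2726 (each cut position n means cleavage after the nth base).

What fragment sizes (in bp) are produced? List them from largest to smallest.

Circular molecule, 2 cuts → 2 fragments:
  2726 − 1103 = 1623 bp
  wrap: 3054 − 2726 + 1103 = 1431 bp
Sorted largest to smallest: 1623, 1431 bp.

1623, 1431 bp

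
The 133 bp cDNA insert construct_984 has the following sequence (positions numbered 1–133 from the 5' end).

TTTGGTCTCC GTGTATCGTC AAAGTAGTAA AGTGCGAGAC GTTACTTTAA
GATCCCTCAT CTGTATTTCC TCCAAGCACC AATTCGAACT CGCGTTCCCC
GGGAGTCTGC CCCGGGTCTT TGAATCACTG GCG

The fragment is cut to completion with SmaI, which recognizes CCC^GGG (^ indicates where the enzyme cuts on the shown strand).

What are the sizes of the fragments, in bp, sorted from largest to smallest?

SmaI sites (CCCGGG) start at positions 98, 111.
SmaI cuts after base 3 of each site, so after positions 100, 113.
Linear molecule, 2 cuts → 3 fragments:
  1–100 → 100 bp
  101–113 → 13 bp
  114–133 → 20 bp
Sorted largest to smallest: 100, 20, 13 bp.

100, 20, 13 bp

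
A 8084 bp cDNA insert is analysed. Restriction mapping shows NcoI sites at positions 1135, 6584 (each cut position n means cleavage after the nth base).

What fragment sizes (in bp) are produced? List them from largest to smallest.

5449, 1500, 1135 bp

Linear molecule, 2 cuts → 3 fragments:
  1135 − 0 = 1135 bp
  6584 − 1135 = 5449 bp
  8084 − 6584 = 1500 bp
Sorted largest to smallest: 5449, 1500, 1135 bp.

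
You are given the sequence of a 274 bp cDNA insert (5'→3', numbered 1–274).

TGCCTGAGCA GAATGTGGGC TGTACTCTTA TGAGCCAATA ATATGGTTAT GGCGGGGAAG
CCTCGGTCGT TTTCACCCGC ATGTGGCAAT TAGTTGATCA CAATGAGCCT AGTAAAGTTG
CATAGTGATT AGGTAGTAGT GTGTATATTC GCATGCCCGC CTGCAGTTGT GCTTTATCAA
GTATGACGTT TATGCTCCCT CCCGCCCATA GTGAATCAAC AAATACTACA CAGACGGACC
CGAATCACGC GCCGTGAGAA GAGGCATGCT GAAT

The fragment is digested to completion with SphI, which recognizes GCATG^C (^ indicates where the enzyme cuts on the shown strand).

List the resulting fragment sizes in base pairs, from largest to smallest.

SphI sites (GCATGC) start at positions 151, 264.
SphI cuts after base 5 of each site (before the last base), so after positions 155, 268.
Linear molecule, 2 cuts → 3 fragments:
  1–155 → 155 bp
  156–268 → 113 bp
  269–274 → 6 bp
Sorted largest to smallest: 155, 113, 6 bp.

155, 113, 6 bp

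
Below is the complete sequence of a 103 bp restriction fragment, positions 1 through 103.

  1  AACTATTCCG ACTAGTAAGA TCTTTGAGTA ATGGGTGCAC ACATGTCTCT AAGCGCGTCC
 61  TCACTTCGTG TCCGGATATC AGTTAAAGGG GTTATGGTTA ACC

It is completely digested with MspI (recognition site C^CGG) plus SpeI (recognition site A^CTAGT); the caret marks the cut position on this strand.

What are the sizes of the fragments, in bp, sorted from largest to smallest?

61, 31, 11 bp

The MspI site (CCGG) starts at position 72.
MspI cuts after the first base of each site, so after position 72.
The SpeI site (ACTAGT) starts at position 11.
SpeI cuts after the first base of each site, so after position 11.
Combined cut positions: 11, 72.
Linear molecule, 2 cuts → 3 fragments:
  1–11 → 11 bp
  12–72 → 61 bp
  73–103 → 31 bp
Sorted largest to smallest: 61, 31, 11 bp.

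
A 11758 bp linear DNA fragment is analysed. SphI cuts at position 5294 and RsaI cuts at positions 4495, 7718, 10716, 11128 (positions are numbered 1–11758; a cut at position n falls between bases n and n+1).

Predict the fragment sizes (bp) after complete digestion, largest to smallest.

Combined cut positions (sorted): 4495, 5294, 7718, 10716, 11128.
Linear molecule, 5 cuts → 6 fragments:
  4495 − 0 = 4495 bp
  5294 − 4495 = 799 bp
  7718 − 5294 = 2424 bp
  10716 − 7718 = 2998 bp
  11128 − 10716 = 412 bp
  11758 − 11128 = 630 bp
Sorted largest to smallest: 4495, 2998, 2424, 799, 630, 412 bp.

4495, 2998, 2424, 799, 630, 412 bp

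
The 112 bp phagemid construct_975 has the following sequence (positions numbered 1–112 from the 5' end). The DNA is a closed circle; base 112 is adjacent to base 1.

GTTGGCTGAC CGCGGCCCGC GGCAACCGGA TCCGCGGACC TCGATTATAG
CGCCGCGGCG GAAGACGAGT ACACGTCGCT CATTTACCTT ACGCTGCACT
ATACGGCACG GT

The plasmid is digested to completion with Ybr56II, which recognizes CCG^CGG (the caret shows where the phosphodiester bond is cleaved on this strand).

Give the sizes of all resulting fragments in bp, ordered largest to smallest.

69, 21, 15, 7 bp

Ybr56II sites (CCGCGG) start at positions 10, 17, 32, 53.
Ybr56II cuts after base 3 of each site, so after positions 12, 19, 34, 55.
Circular molecule, 4 cuts → 4 fragments:
  13–19 → 7 bp
  20–34 → 15 bp
  35–55 → 21 bp
  56–112 then 1–12 → 57 + 12 = 69 bp
Sorted largest to smallest: 69, 21, 15, 7 bp.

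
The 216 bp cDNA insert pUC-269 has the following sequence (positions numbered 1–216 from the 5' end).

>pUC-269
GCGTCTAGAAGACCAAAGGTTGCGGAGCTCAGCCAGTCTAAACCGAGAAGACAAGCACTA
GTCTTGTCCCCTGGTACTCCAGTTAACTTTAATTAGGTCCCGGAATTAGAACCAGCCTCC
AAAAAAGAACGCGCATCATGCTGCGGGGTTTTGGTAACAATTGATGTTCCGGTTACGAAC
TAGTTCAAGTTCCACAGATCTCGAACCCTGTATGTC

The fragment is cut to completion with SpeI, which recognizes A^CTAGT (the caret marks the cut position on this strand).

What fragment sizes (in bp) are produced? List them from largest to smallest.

SpeI sites (ACTAGT) start at positions 57, 179.
SpeI cuts after the first base of each site, so after positions 57, 179.
Linear molecule, 2 cuts → 3 fragments:
  1–57 → 57 bp
  58–179 → 122 bp
  180–216 → 37 bp
Sorted largest to smallest: 122, 57, 37 bp.

122, 57, 37 bp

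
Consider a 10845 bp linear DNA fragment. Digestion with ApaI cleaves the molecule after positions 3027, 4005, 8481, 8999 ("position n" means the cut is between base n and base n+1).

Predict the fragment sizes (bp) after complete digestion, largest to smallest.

Linear molecule, 4 cuts → 5 fragments:
  3027 − 0 = 3027 bp
  4005 − 3027 = 978 bp
  8481 − 4005 = 4476 bp
  8999 − 8481 = 518 bp
  10845 − 8999 = 1846 bp
Sorted largest to smallest: 4476, 3027, 1846, 978, 518 bp.

4476, 3027, 1846, 978, 518 bp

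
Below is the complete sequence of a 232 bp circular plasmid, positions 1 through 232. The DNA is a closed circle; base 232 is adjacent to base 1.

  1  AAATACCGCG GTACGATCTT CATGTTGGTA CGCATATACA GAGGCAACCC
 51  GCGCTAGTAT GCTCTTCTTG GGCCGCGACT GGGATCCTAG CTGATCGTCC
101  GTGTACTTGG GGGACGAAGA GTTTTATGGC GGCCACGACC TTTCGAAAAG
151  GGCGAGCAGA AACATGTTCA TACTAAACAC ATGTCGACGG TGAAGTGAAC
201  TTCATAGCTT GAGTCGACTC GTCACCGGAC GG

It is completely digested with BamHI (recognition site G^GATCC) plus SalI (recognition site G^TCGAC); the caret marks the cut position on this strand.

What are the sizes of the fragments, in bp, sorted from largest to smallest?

The BamHI site (GGATCC) starts at position 82.
BamHI cuts after the first base of each site, so after position 82.
SalI sites (GTCGAC) start at positions 183, 213.
SalI cuts after the first base of each site, so after positions 183, 213.
Combined cut positions: 82, 183, 213.
Circular molecule, 3 cuts → 3 fragments:
  83–183 → 101 bp
  184–213 → 30 bp
  214–232 then 1–82 → 19 + 82 = 101 bp
Sorted largest to smallest: 101, 101, 30 bp.

101, 101, 30 bp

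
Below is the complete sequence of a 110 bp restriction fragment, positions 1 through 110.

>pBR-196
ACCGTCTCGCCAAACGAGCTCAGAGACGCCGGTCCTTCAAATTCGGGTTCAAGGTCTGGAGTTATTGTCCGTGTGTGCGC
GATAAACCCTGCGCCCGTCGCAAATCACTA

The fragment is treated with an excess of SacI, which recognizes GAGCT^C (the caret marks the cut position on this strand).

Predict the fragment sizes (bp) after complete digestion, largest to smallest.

The SacI site (GAGCTC) starts at position 16.
SacI cuts after base 5 of each site (before the last base), so after position 20.
Linear molecule, 1 cut → 2 fragments:
  1–20 → 20 bp
  21–110 → 90 bp
Sorted largest to smallest: 90, 20 bp.

90, 20 bp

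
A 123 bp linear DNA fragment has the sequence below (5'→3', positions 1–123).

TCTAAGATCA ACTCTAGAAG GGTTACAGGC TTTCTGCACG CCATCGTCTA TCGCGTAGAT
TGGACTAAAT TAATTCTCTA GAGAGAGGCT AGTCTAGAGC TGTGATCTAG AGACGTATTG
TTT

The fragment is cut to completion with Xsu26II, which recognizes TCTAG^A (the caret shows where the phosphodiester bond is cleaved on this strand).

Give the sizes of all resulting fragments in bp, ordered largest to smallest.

Xsu26II sites (TCTAGA) start at positions 13, 77, 93, 106.
Xsu26II cuts after base 5 of each site (before the last base), so after positions 17, 81, 97, 110.
Linear molecule, 4 cuts → 5 fragments:
  1–17 → 17 bp
  18–81 → 64 bp
  82–97 → 16 bp
  98–110 → 13 bp
  111–123 → 13 bp
Sorted largest to smallest: 64, 17, 16, 13, 13 bp.

64, 17, 16, 13, 13 bp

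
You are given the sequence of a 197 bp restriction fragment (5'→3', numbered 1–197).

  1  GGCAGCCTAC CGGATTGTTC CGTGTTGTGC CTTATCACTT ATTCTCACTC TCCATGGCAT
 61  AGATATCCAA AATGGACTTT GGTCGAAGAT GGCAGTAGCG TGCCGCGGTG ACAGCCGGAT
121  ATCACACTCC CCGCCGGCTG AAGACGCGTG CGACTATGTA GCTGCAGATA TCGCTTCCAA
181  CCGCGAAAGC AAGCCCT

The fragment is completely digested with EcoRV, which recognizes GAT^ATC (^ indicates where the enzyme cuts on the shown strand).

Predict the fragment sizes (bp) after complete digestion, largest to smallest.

64, 56, 49, 28 bp

EcoRV sites (GATATC) start at positions 62, 118, 167.
EcoRV cuts after base 3 of each site, so after positions 64, 120, 169.
Linear molecule, 3 cuts → 4 fragments:
  1–64 → 64 bp
  65–120 → 56 bp
  121–169 → 49 bp
  170–197 → 28 bp
Sorted largest to smallest: 64, 56, 49, 28 bp.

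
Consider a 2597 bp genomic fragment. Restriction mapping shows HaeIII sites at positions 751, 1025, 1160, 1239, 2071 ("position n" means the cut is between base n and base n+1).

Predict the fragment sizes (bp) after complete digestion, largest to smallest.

832, 751, 526, 274, 135, 79 bp

Linear molecule, 5 cuts → 6 fragments:
  751 − 0 = 751 bp
  1025 − 751 = 274 bp
  1160 − 1025 = 135 bp
  1239 − 1160 = 79 bp
  2071 − 1239 = 832 bp
  2597 − 2071 = 526 bp
Sorted largest to smallest: 832, 751, 526, 274, 135, 79 bp.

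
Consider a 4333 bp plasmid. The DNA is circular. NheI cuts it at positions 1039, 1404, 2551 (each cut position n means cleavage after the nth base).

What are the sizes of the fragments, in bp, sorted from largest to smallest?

2821, 1147, 365 bp

Circular molecule, 3 cuts → 3 fragments:
  1404 − 1039 = 365 bp
  2551 − 1404 = 1147 bp
  wrap: 4333 − 2551 + 1039 = 2821 bp
Sorted largest to smallest: 2821, 1147, 365 bp.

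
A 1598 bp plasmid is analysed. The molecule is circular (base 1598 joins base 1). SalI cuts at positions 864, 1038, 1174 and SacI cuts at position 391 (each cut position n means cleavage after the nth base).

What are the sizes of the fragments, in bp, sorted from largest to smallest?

Combined cut positions (sorted): 391, 864, 1038, 1174.
Circular molecule, 4 cuts → 4 fragments:
  864 − 391 = 473 bp
  1038 − 864 = 174 bp
  1174 − 1038 = 136 bp
  wrap: 1598 − 1174 + 391 = 815 bp
Sorted largest to smallest: 815, 473, 174, 136 bp.

815, 473, 174, 136 bp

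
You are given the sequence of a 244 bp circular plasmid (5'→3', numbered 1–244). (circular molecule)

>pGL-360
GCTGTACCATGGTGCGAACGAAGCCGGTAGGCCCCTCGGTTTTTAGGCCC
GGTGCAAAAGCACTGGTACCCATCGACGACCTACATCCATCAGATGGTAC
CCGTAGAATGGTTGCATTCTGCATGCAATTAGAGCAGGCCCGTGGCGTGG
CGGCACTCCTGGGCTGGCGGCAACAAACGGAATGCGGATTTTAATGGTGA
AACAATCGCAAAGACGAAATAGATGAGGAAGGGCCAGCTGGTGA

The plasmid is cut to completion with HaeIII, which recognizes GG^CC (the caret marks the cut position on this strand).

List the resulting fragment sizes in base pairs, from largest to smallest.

95, 91, 42, 16 bp

HaeIII sites (GGCC) start at positions 30, 46, 137, 232.
HaeIII cuts after base 2 of each site, so after positions 31, 47, 138, 233.
Circular molecule, 4 cuts → 4 fragments:
  32–47 → 16 bp
  48–138 → 91 bp
  139–233 → 95 bp
  234–244 then 1–31 → 11 + 31 = 42 bp
Sorted largest to smallest: 95, 91, 42, 16 bp.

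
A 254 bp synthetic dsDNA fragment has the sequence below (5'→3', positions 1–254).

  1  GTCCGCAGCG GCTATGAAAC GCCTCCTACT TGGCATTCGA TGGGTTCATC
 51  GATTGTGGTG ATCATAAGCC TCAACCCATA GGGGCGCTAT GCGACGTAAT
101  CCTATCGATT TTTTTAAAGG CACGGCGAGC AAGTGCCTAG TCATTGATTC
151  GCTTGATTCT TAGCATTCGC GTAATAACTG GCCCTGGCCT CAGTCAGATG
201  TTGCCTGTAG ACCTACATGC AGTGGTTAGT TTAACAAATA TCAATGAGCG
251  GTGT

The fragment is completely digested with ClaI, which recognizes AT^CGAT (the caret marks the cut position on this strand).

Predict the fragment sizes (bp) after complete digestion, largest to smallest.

ClaI sites (ATCGAT) start at positions 48, 104.
ClaI cuts after base 2 of each site, so after positions 49, 105.
Linear molecule, 2 cuts → 3 fragments:
  1–49 → 49 bp
  50–105 → 56 bp
  106–254 → 149 bp
Sorted largest to smallest: 149, 56, 49 bp.

149, 56, 49 bp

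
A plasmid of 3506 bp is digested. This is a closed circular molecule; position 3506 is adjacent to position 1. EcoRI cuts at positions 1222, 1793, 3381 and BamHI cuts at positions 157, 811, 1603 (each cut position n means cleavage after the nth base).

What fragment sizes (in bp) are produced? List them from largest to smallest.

Combined cut positions (sorted): 157, 811, 1222, 1603, 1793, 3381.
Circular molecule, 6 cuts → 6 fragments:
  811 − 157 = 654 bp
  1222 − 811 = 411 bp
  1603 − 1222 = 381 bp
  1793 − 1603 = 190 bp
  3381 − 1793 = 1588 bp
  wrap: 3506 − 3381 + 157 = 282 bp
Sorted largest to smallest: 1588, 654, 411, 381, 282, 190 bp.

1588, 654, 411, 381, 282, 190 bp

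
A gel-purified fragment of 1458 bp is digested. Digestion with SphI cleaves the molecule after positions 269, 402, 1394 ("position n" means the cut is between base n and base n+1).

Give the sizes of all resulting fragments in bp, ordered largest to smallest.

Linear molecule, 3 cuts → 4 fragments:
  269 − 0 = 269 bp
  402 − 269 = 133 bp
  1394 − 402 = 992 bp
  1458 − 1394 = 64 bp
Sorted largest to smallest: 992, 269, 133, 64 bp.

992, 269, 133, 64 bp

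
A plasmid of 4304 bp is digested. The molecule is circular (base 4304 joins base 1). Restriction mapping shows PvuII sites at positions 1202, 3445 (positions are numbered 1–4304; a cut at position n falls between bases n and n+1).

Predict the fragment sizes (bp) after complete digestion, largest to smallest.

Circular molecule, 2 cuts → 2 fragments:
  3445 − 1202 = 2243 bp
  wrap: 4304 − 3445 + 1202 = 2061 bp
Sorted largest to smallest: 2243, 2061 bp.

2243, 2061 bp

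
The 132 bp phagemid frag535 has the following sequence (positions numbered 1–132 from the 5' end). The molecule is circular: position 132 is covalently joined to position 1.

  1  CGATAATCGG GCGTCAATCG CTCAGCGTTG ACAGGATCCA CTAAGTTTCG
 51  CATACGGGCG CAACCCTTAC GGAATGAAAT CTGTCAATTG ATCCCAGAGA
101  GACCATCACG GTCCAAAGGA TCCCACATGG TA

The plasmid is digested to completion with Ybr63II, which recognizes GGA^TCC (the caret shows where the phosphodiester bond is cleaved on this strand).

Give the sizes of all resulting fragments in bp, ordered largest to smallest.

84, 48 bp

Ybr63II sites (GGATCC) start at positions 34, 118.
Ybr63II cuts after base 3 of each site, so after positions 36, 120.
Circular molecule, 2 cuts → 2 fragments:
  37–120 → 84 bp
  121–132 then 1–36 → 12 + 36 = 48 bp
Sorted largest to smallest: 84, 48 bp.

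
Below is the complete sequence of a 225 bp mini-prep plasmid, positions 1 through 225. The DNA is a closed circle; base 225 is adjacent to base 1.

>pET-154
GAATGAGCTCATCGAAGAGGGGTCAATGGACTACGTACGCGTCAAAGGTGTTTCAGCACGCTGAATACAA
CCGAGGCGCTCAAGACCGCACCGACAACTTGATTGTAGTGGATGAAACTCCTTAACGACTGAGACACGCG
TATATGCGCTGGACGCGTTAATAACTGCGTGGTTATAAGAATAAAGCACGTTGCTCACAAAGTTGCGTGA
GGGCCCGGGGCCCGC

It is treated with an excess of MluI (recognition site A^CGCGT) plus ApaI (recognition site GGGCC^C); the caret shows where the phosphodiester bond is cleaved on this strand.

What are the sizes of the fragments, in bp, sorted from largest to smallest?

MluI sites (ACGCGT) start at positions 37, 136, 153.
MluI cuts after the first base of each site, so after positions 37, 136, 153.
ApaI sites (GGGCCC) start at positions 211, 218.
ApaI cuts after base 5 of each site (before the last base), so after positions 215, 222.
Combined cut positions: 37, 136, 153, 215, 222.
Circular molecule, 5 cuts → 5 fragments:
  38–136 → 99 bp
  137–153 → 17 bp
  154–215 → 62 bp
  216–222 → 7 bp
  223–225 then 1–37 → 3 + 37 = 40 bp
Sorted largest to smallest: 99, 62, 40, 17, 7 bp.

99, 62, 40, 17, 7 bp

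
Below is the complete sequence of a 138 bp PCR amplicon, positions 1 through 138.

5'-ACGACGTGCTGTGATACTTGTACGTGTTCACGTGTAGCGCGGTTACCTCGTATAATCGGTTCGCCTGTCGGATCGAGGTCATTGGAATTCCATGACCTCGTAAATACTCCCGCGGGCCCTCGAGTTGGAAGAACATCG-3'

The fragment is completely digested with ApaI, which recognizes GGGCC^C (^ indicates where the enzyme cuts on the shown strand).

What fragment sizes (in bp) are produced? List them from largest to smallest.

The ApaI site (GGGCCC) starts at position 114.
ApaI cuts after base 5 of each site (before the last base), so after position 118.
Linear molecule, 1 cut → 2 fragments:
  1–118 → 118 bp
  119–138 → 20 bp
Sorted largest to smallest: 118, 20 bp.

118, 20 bp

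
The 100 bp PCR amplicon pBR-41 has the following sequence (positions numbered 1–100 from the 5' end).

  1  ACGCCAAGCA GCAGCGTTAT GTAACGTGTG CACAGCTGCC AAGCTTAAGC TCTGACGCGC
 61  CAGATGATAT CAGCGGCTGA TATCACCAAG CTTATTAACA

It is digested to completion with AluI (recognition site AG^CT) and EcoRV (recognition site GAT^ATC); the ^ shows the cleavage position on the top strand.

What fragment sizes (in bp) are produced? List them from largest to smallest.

AluI sites (AGCT) start at positions 34, 42, 48, 89.
AluI cuts after base 2 of each site, so after positions 35, 43, 49, 90.
EcoRV sites (GATATC) start at positions 66, 79.
EcoRV cuts after base 3 of each site, so after positions 68, 81.
Combined cut positions: 35, 43, 49, 68, 81, 90.
Linear molecule, 6 cuts → 7 fragments:
  1–35 → 35 bp
  36–43 → 8 bp
  44–49 → 6 bp
  50–68 → 19 bp
  69–81 → 13 bp
  82–90 → 9 bp
  91–100 → 10 bp
Sorted largest to smallest: 35, 19, 13, 10, 9, 8, 6 bp.

35, 19, 13, 10, 9, 8, 6 bp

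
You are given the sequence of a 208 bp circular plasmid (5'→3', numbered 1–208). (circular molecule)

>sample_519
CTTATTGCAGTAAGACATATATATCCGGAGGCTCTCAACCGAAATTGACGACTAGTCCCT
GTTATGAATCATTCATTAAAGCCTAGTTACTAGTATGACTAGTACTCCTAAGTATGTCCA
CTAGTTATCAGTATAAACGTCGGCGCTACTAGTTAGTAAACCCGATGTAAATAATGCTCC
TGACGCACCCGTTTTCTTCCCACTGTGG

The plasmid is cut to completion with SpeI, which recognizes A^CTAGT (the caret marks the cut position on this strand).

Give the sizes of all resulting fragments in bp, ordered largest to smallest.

SpeI sites (ACTAGT) start at positions 51, 89, 98, 120, 148.
SpeI cuts after the first base of each site, so after positions 51, 89, 98, 120, 148.
Circular molecule, 5 cuts → 5 fragments:
  52–89 → 38 bp
  90–98 → 9 bp
  99–120 → 22 bp
  121–148 → 28 bp
  149–208 then 1–51 → 60 + 51 = 111 bp
Sorted largest to smallest: 111, 38, 28, 22, 9 bp.

111, 38, 28, 22, 9 bp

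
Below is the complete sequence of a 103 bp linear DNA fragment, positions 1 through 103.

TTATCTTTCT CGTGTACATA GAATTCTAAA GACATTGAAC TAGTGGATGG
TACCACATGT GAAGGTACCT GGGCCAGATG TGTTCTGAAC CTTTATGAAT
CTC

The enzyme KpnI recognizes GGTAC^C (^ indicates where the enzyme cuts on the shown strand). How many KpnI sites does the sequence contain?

2

GGTACC occurs starting at positions 49, 64.
KpnI cuts at 2 sites.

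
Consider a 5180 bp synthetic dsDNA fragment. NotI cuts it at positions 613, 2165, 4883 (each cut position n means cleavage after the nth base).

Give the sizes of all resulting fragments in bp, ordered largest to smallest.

2718, 1552, 613, 297 bp

Linear molecule, 3 cuts → 4 fragments:
  613 − 0 = 613 bp
  2165 − 613 = 1552 bp
  4883 − 2165 = 2718 bp
  5180 − 4883 = 297 bp
Sorted largest to smallest: 2718, 1552, 613, 297 bp.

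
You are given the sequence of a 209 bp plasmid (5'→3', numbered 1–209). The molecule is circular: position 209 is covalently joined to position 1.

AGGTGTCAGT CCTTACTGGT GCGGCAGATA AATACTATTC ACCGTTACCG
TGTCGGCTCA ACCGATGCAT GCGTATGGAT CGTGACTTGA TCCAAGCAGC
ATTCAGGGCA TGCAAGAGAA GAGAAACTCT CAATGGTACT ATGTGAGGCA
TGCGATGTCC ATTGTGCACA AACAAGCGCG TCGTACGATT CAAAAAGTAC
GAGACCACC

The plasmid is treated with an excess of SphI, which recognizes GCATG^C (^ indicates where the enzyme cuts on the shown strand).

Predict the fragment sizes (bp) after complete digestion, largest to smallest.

128, 41, 40 bp

SphI sites (GCATGC) start at positions 67, 108, 148.
SphI cuts after base 5 of each site (before the last base), so after positions 71, 112, 152.
Circular molecule, 3 cuts → 3 fragments:
  72–112 → 41 bp
  113–152 → 40 bp
  153–209 then 1–71 → 57 + 71 = 128 bp
Sorted largest to smallest: 128, 41, 40 bp.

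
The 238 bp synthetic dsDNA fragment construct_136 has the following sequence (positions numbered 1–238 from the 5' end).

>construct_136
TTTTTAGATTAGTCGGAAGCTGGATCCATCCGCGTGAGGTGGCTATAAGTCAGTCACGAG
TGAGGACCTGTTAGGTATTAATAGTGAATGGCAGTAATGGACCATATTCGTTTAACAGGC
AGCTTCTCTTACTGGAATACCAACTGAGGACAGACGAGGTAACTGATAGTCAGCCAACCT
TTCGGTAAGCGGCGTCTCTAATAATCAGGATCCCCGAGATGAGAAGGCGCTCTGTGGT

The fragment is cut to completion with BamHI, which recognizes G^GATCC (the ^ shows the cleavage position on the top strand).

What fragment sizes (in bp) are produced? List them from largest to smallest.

BamHI sites (GGATCC) start at positions 22, 208.
BamHI cuts after the first base of each site, so after positions 22, 208.
Linear molecule, 2 cuts → 3 fragments:
  1–22 → 22 bp
  23–208 → 186 bp
  209–238 → 30 bp
Sorted largest to smallest: 186, 30, 22 bp.

186, 30, 22 bp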